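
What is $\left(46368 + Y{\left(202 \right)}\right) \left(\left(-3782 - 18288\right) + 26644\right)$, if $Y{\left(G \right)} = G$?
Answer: $213011180$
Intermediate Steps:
$\left(46368 + Y{\left(202 \right)}\right) \left(\left(-3782 - 18288\right) + 26644\right) = \left(46368 + 202\right) \left(\left(-3782 - 18288\right) + 26644\right) = 46570 \left(-22070 + 26644\right) = 46570 \cdot 4574 = 213011180$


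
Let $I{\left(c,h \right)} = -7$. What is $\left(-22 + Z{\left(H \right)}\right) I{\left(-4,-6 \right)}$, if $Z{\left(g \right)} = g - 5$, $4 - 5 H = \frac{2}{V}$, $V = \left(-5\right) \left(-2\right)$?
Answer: $\frac{4592}{25} \approx 183.68$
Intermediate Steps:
$V = 10$
$H = \frac{19}{25}$ ($H = \frac{4}{5} - \frac{2 \cdot \frac{1}{10}}{5} = \frac{4}{5} - \frac{1}{25} = \frac{19}{25} \approx 0.76$)
$Z{\left(g \right)} = -5 + g$
$\left(-22 + Z{\left(H \right)}\right) I{\left(-4,-6 \right)} = \left(-22 + \left(-5 + \frac{19}{25}\right)\right) \left(-7\right) = \left(-22 - \frac{106}{25}\right) \left(-7\right) = \left(- \frac{656}{25}\right) \left(-7\right) = \frac{4592}{25}$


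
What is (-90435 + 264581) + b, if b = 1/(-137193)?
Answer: 23891612177/137193 ≈ 1.7415e+5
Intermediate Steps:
b = -1/137193 ≈ -7.2890e-6
(-90435 + 264581) + b = (-90435 + 264581) - 1/137193 = 174146 - 1/137193 = 23891612177/137193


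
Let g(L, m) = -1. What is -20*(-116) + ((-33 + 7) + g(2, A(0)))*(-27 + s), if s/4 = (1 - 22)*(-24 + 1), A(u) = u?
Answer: -49115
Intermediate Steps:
s = 1932 (s = 4*((1 - 22)*(-24 + 1)) = 4*(-21*(-23)) = 4*483 = 1932)
-20*(-116) + ((-33 + 7) + g(2, A(0)))*(-27 + s) = -20*(-116) + ((-33 + 7) - 1)*(-27 + 1932) = 2320 + (-26 - 1)*1905 = 2320 - 27*1905 = 2320 - 51435 = -49115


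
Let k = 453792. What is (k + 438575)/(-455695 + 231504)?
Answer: -892367/224191 ≈ -3.9804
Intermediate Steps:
(k + 438575)/(-455695 + 231504) = (453792 + 438575)/(-455695 + 231504) = 892367/(-224191) = 892367*(-1/224191) = -892367/224191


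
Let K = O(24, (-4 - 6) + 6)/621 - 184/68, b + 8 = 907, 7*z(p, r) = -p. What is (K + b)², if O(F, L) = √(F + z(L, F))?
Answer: 626729555105011/780151743 + 6772*√301/8211 ≈ 8.0336e+5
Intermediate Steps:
z(p, r) = -p/7 (z(p, r) = (-p)/7 = -p/7)
b = 899 (b = -8 + 907 = 899)
O(F, L) = √(F - L/7)
K = -46/17 + 2*√301/4347 (K = (√(-7*((-4 - 6) + 6) + 49*24)/7)/621 - 184/68 = (√(-7*(-10 + 6) + 1176)/7)*(1/621) - 184*1/68 = (√(-7*(-4) + 1176)/7)*(1/621) - 46/17 = (√(28 + 1176)/7)*(1/621) - 46/17 = (√1204/7)*(1/621) - 46/17 = ((2*√301)/7)*(1/621) - 46/17 = (2*√301/7)*(1/621) - 46/17 = 2*√301/4347 - 46/17 = -46/17 + 2*√301/4347 ≈ -2.6979)
(K + b)² = ((-46/17 + 2*√301/4347) + 899)² = (15237/17 + 2*√301/4347)²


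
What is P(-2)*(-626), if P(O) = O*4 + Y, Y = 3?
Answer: 3130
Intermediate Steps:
P(O) = 3 + 4*O (P(O) = O*4 + 3 = 4*O + 3 = 3 + 4*O)
P(-2)*(-626) = (3 + 4*(-2))*(-626) = (3 - 8)*(-626) = -5*(-626) = 3130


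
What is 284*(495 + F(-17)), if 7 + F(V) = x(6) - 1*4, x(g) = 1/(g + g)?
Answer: 412439/3 ≈ 1.3748e+5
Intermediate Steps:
x(g) = 1/(2*g)
F(V) = -131/12 (F(V) = -7 + ((½)/6 - 1*4) = -7 + ((½)*(⅙) - 4) = -7 + (1/12 - 4) = -7 - 47/12 = -131/12)
284*(495 + F(-17)) = 284*(495 - 131/12) = 284*(5809/12) = 412439/3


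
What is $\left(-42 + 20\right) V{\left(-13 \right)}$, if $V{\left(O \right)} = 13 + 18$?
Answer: $-682$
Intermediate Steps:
$V{\left(O \right)} = 31$
$\left(-42 + 20\right) V{\left(-13 \right)} = \left(-42 + 20\right) 31 = \left(-22\right) 31 = -682$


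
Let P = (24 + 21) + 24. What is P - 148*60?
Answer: -8811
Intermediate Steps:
P = 69 (P = 45 + 24 = 69)
P - 148*60 = 69 - 148*60 = 69 - 8880 = -8811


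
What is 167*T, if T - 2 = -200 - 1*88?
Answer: -47762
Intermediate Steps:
T = -286 (T = 2 + (-200 - 1*88) = 2 + (-200 - 88) = 2 - 288 = -286)
167*T = 167*(-286) = -47762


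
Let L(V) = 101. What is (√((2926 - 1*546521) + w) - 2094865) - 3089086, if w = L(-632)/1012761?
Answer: -5183951 + I*√61950794688230126/337587 ≈ -5.184e+6 + 737.29*I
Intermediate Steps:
w = 101/1012761 ≈ 9.9727e-5
(√((2926 - 1*546521) + w) - 2094865) - 3089086 = (√((2926 - 1*546521) + 101/1012761) - 2094865) - 3089086 = (√((2926 - 546521) + 101/1012761) - 2094865) - 3089086 = (√(-543595 + 101/1012761) - 2094865) - 3089086 = (√(-550531815694/1012761) - 2094865) - 3089086 = (I*√61950794688230126/337587 - 2094865) - 3089086 = (-2094865 + I*√61950794688230126/337587) - 3089086 = -5183951 + I*√61950794688230126/337587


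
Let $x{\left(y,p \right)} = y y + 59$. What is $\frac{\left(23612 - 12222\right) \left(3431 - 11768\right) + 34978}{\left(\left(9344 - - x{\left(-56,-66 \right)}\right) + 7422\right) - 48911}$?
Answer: $\frac{47461726}{14475} \approx 3278.9$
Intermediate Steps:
$x{\left(y,p \right)} = 59 + y^{2}$ ($x{\left(y,p \right)} = y^{2} + 59 = 59 + y^{2}$)
$\frac{\left(23612 - 12222\right) \left(3431 - 11768\right) + 34978}{\left(\left(9344 - - x{\left(-56,-66 \right)}\right) + 7422\right) - 48911} = \frac{\left(23612 - 12222\right) \left(3431 - 11768\right) + 34978}{\left(\left(9344 - - (59 + \left(-56\right)^{2})\right) + 7422\right) - 48911} = \frac{11390 \left(-8337\right) + 34978}{\left(\left(9344 - - (59 + 3136)\right) + 7422\right) - 48911} = \frac{-94958430 + 34978}{\left(\left(9344 - \left(-1\right) 3195\right) + 7422\right) - 48911} = - \frac{94923452}{\left(\left(9344 - -3195\right) + 7422\right) - 48911} = - \frac{94923452}{\left(\left(9344 + 3195\right) + 7422\right) - 48911} = - \frac{94923452}{\left(12539 + 7422\right) - 48911} = - \frac{94923452}{19961 - 48911} = - \frac{94923452}{-28950} = \left(-94923452\right) \left(- \frac{1}{28950}\right) = \frac{47461726}{14475}$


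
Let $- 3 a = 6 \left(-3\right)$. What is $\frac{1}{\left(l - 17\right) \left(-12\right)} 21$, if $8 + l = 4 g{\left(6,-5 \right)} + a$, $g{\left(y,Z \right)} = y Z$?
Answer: $\frac{7}{556} \approx 0.01259$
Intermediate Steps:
$a = 6$ ($a = - \frac{6 \left(-3\right)}{3} = \left(- \frac{1}{3}\right) \left(-18\right) = 6$)
$g{\left(y,Z \right)} = Z y$
$l = -122$ ($l = -8 + \left(4 \left(\left(-5\right) 6\right) + 6\right) = -8 + \left(4 \left(-30\right) + 6\right) = -8 + \left(-120 + 6\right) = -8 - 114 = -122$)
$\frac{1}{\left(l - 17\right) \left(-12\right)} 21 = \frac{1}{\left(-122 - 17\right) \left(-12\right)} 21 = \frac{1}{-139} \left(- \frac{1}{12}\right) 21 = \left(- \frac{1}{139}\right) \left(- \frac{1}{12}\right) 21 = \frac{1}{1668} \cdot 21 = \frac{7}{556}$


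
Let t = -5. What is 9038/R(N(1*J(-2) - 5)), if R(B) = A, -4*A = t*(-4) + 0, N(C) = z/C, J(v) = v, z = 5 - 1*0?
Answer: -9038/5 ≈ -1807.6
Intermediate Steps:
z = 5 (z = 5 + 0 = 5)
N(C) = 5/C
A = -5 (A = -(-5*(-4) + 0)/4 = -(20 + 0)/4 = -¼*20 = -5)
R(B) = -5
9038/R(N(1*J(-2) - 5)) = 9038/(-5) = 9038*(-⅕) = -9038/5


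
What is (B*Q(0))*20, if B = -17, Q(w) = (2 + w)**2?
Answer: -1360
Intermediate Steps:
(B*Q(0))*20 = -17*(2 + 0)**2*20 = -17*2**2*20 = -17*4*20 = -68*20 = -1360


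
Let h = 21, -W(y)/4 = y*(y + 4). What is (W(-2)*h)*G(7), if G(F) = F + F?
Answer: 4704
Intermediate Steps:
G(F) = 2*F
W(y) = -4*y*(4 + y) (W(y) = -4*y*(y + 4) = -4*y*(4 + y))
(W(-2)*h)*G(7) = (-4*(-2)*(4 - 2)*21)*(2*7) = (-4*(-2)*2*21)*14 = (16*21)*14 = 336*14 = 4704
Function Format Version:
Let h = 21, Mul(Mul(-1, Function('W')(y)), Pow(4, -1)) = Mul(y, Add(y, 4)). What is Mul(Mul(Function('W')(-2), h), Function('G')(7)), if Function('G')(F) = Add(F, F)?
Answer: 4704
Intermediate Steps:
Function('G')(F) = Mul(2, F)
Function('W')(y) = Mul(-4, y, Add(4, y)) (Function('W')(y) = Mul(-4, Mul(y, Add(y, 4))) = Mul(-4, Mul(y, Add(4, y))) = Mul(-4, y, Add(4, y)))
Mul(Mul(Function('W')(-2), h), Function('G')(7)) = Mul(Mul(Mul(-4, -2, Add(4, -2)), 21), Mul(2, 7)) = Mul(Mul(Mul(-4, -2, 2), 21), 14) = Mul(Mul(16, 21), 14) = Mul(336, 14) = 4704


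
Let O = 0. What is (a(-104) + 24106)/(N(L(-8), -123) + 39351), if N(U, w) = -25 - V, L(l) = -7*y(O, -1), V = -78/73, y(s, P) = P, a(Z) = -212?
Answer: 872131/1435438 ≈ 0.60757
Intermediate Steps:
V = -78/73 (V = -78*1/73 = -78/73 ≈ -1.0685)
L(l) = 7 (L(l) = -7*(-1) = 7)
N(U, w) = -1747/73 (N(U, w) = -25 - 1*(-78/73) = -25 + 78/73 = -1747/73)
(a(-104) + 24106)/(N(L(-8), -123) + 39351) = (-212 + 24106)/(-1747/73 + 39351) = 23894/(2870876/73) = 23894*(73/2870876) = 872131/1435438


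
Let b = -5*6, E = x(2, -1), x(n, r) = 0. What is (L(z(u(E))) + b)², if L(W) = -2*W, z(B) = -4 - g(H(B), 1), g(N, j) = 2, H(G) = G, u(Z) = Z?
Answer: 324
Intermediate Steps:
E = 0
z(B) = -6 (z(B) = -4 - 1*2 = -4 - 2 = -6)
b = -30
(L(z(u(E))) + b)² = (-2*(-6) - 30)² = (12 - 30)² = (-18)² = 324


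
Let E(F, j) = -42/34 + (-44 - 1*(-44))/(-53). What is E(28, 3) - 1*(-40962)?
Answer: 696333/17 ≈ 40961.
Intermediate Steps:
E(F, j) = -21/17 (E(F, j) = -42*1/34 + (-44 + 44)*(-1/53) = -21/17 + 0*(-1/53) = -21/17 + 0 = -21/17)
E(28, 3) - 1*(-40962) = -21/17 - 1*(-40962) = -21/17 + 40962 = 696333/17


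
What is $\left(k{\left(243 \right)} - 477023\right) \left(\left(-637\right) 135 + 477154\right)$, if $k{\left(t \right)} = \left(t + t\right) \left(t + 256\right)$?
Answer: $-91730305931$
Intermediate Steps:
$k{\left(t \right)} = 2 t \left(256 + t\right)$
$\left(k{\left(243 \right)} - 477023\right) \left(\left(-637\right) 135 + 477154\right) = \left(2 \cdot 243 \left(256 + 243\right) - 477023\right) \left(\left(-637\right) 135 + 477154\right) = \left(2 \cdot 243 \cdot 499 - 477023\right) \left(-85995 + 477154\right) = \left(242514 - 477023\right) 391159 = \left(-234509\right) 391159 = -91730305931$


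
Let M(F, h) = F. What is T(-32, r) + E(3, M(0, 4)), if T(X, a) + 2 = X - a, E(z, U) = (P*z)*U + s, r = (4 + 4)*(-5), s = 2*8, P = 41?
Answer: 22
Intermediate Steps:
s = 16
r = -40 (r = 8*(-5) = -40)
E(z, U) = 16 + 41*U*z (E(z, U) = (41*z)*U + 16 = 41*U*z + 16 = 16 + 41*U*z)
T(X, a) = -2 + X - a (T(X, a) = -2 + (X - a) = -2 + X - a)
T(-32, r) + E(3, M(0, 4)) = (-2 - 32 - 1*(-40)) + (16 + 41*0*3) = (-2 - 32 + 40) + (16 + 0) = 6 + 16 = 22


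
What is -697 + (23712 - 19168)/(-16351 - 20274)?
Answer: -25532169/36625 ≈ -697.12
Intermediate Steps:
-697 + (23712 - 19168)/(-16351 - 20274) = -697 + 4544/(-36625) = -697 + 4544*(-1/36625) = -697 - 4544/36625 = -25532169/36625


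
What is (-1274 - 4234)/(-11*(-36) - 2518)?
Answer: 2754/1061 ≈ 2.5957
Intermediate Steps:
(-1274 - 4234)/(-11*(-36) - 2518) = -5508/(396 - 2518) = -5508/(-2122) = -5508*(-1/2122) = 2754/1061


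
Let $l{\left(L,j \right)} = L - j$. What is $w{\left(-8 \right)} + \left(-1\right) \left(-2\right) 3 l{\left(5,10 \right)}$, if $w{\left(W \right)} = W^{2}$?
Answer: $34$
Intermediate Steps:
$w{\left(-8 \right)} + \left(-1\right) \left(-2\right) 3 l{\left(5,10 \right)} = \left(-8\right)^{2} + \left(-1\right) \left(-2\right) 3 \left(5 - 10\right) = 64 + 2 \cdot 3 \left(5 - 10\right) = 64 + 6 \left(-5\right) = 64 - 30 = 34$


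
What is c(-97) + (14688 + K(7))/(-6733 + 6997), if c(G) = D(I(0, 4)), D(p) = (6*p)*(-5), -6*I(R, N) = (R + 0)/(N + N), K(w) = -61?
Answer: 14627/264 ≈ 55.405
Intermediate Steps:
I(R, N) = -R/(12*N) (I(R, N) = -(R + 0)/(6*(N + N)) = -R/(6*(2*N)) = -R*1/(2*N)/6 = -R/(12*N))
D(p) = -30*p
c(G) = 0 (c(G) = -(-5)*0/(2*4) = -30*0 = 0)
c(-97) + (14688 + K(7))/(-6733 + 6997) = 0 + (14688 - 61)/(-6733 + 6997) = 0 + 14627/264 = 14627/264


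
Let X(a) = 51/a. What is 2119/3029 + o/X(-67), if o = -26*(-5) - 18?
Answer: -1740119/11883 ≈ -146.44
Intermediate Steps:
o = 112 (o = 130 - 18 = 112)
2119/3029 + o/X(-67) = 2119/3029 + 112/((51/(-67))) = 2119*(1/3029) + 112/((51*(-1/67))) = 163/233 + 112/(-51/67) = 163/233 + 112*(-67/51) = 163/233 - 7504/51 = -1740119/11883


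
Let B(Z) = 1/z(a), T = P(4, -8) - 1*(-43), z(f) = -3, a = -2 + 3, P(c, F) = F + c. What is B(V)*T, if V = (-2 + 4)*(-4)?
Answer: -13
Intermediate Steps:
a = 1
T = 39 (T = (-8 + 4) - 1*(-43) = -4 + 43 = 39)
V = -8 (V = 2*(-4) = -8)
B(Z) = -⅓ (B(Z) = 1/(-3) = -⅓)
B(V)*T = -⅓*39 = -13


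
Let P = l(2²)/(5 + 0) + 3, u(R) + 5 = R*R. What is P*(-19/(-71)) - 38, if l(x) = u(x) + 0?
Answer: -12996/355 ≈ -36.608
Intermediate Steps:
u(R) = -5 + R² (u(R) = -5 + R*R = -5 + R²)
l(x) = -5 + x² (l(x) = (-5 + x²) + 0 = -5 + x²)
P = 26/5 (P = (-5 + (2²)²)/(5 + 0) + 3 = (-5 + 4²)/5 + 3 = (-5 + 16)*(⅕) + 3 = 11*(⅕) + 3 = 11/5 + 3 = 26/5 ≈ 5.2000)
P*(-19/(-71)) - 38 = 26*(-19/(-71))/5 - 38 = 26*(-19*(-1/71))/5 - 38 = (26/5)*(19/71) - 38 = 494/355 - 38 = -12996/355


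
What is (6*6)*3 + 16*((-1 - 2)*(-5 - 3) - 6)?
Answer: 396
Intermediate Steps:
(6*6)*3 + 16*((-1 - 2)*(-5 - 3) - 6) = 36*3 + 16*(-3*(-8) - 6) = 108 + 16*(24 - 6) = 108 + 16*18 = 108 + 288 = 396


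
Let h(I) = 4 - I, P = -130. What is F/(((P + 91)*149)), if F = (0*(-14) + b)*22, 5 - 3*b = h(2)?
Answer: -22/5811 ≈ -0.0037859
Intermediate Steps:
b = 1 (b = 5/3 - (4 - 1*2)/3 = 5/3 - (4 - 2)/3 = 5/3 - ⅓*2 = 5/3 - ⅔ = 1)
F = 22 (F = (0*(-14) + 1)*22 = (0 + 1)*22 = 1*22 = 22)
F/(((P + 91)*149)) = 22/(((-130 + 91)*149)) = 22/((-39*149)) = 22/(-5811) = 22*(-1/5811) = -22/5811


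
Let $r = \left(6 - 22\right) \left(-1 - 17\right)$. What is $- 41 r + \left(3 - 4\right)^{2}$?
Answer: $-11807$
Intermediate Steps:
$r = 288$ ($r = \left(-16\right) \left(-18\right) = 288$)
$- 41 r + \left(3 - 4\right)^{2} = \left(-41\right) 288 + \left(3 - 4\right)^{2} = -11808 + \left(-1\right)^{2} = -11808 + 1 = -11807$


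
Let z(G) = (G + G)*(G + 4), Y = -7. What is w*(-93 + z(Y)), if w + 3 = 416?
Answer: -21063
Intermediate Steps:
w = 413 (w = -3 + 416 = 413)
z(G) = 2*G*(4 + G) (z(G) = (2*G)*(4 + G) = 2*G*(4 + G))
w*(-93 + z(Y)) = 413*(-93 + 2*(-7)*(4 - 7)) = 413*(-93 + 2*(-7)*(-3)) = 413*(-93 + 42) = 413*(-51) = -21063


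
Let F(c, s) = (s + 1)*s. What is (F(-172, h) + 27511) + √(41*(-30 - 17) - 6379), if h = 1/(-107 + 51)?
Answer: 86274441/3136 + I*√8306 ≈ 27511.0 + 91.137*I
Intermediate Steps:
h = -1/56 (h = 1/(-56) = -1/56 ≈ -0.017857)
F(c, s) = s*(1 + s) (F(c, s) = (1 + s)*s = s*(1 + s))
(F(-172, h) + 27511) + √(41*(-30 - 17) - 6379) = (-(1 - 1/56)/56 + 27511) + √(41*(-30 - 17) - 6379) = (-1/56*55/56 + 27511) + √(41*(-47) - 6379) = (-55/3136 + 27511) + √(-1927 - 6379) = 86274441/3136 + √(-8306) = 86274441/3136 + I*√8306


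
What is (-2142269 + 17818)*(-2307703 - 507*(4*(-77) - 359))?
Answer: 4184178475834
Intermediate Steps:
(-2142269 + 17818)*(-2307703 - 507*(4*(-77) - 359)) = -2124451*(-2307703 - 507*(-308 - 359)) = -2124451*(-2307703 - 507*(-667)) = -2124451*(-2307703 + 338169) = -2124451*(-1969534) = 4184178475834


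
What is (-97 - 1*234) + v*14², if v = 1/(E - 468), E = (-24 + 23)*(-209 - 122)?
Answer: -45543/137 ≈ -332.43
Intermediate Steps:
E = 331 (E = -1*(-331) = 331)
v = -1/137 (v = 1/(331 - 468) = 1/(-137) = -1/137 ≈ -0.0072993)
(-97 - 1*234) + v*14² = (-97 - 1*234) - 1/137*14² = (-97 - 234) - 1/137*196 = -331 - 196/137 = -45543/137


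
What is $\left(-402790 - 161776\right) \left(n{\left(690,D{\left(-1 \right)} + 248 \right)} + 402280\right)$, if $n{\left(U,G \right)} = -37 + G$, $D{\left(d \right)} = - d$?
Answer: $-227233298472$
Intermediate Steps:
$\left(-402790 - 161776\right) \left(n{\left(690,D{\left(-1 \right)} + 248 \right)} + 402280\right) = \left(-402790 - 161776\right) \left(\left(-37 + \left(\left(-1\right) \left(-1\right) + 248\right)\right) + 402280\right) = - 564566 \left(\left(-37 + \left(1 + 248\right)\right) + 402280\right) = - 564566 \left(\left(-37 + 249\right) + 402280\right) = - 564566 \left(212 + 402280\right) = \left(-564566\right) 402492 = -227233298472$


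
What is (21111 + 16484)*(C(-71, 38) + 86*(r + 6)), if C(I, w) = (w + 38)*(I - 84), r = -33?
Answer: -530164690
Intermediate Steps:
C(I, w) = (-84 + I)*(38 + w) (C(I, w) = (38 + w)*(-84 + I) = (-84 + I)*(38 + w))
(21111 + 16484)*(C(-71, 38) + 86*(r + 6)) = (21111 + 16484)*((-3192 - 84*38 + 38*(-71) - 71*38) + 86*(-33 + 6)) = 37595*((-3192 - 3192 - 2698 - 2698) + 86*(-27)) = 37595*(-11780 - 2322) = 37595*(-14102) = -530164690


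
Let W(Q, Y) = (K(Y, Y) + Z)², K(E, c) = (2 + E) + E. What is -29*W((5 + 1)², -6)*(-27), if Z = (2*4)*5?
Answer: 704700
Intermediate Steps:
Z = 40 (Z = 8*5 = 40)
K(E, c) = 2 + 2*E
W(Q, Y) = (42 + 2*Y)² (W(Q, Y) = ((2 + 2*Y) + 40)² = (42 + 2*Y)²)
-29*W((5 + 1)², -6)*(-27) = -116*(21 - 6)²*(-27) = -116*15²*(-27) = -116*225*(-27) = -29*900*(-27) = -26100*(-27) = 704700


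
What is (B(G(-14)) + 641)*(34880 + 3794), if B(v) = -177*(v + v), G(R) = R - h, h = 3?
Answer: 257530166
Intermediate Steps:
G(R) = -3 + R (G(R) = R - 1*3 = R - 3 = -3 + R)
B(v) = -354*v
(B(G(-14)) + 641)*(34880 + 3794) = (-354*(-3 - 14) + 641)*(34880 + 3794) = (-354*(-17) + 641)*38674 = (6018 + 641)*38674 = 6659*38674 = 257530166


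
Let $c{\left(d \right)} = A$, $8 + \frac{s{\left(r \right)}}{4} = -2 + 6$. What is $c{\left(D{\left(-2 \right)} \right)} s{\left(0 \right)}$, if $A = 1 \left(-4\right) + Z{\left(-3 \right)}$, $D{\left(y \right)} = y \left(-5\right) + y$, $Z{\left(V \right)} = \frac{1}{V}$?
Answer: $\frac{208}{3} \approx 69.333$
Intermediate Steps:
$s{\left(r \right)} = -16$ ($s{\left(r \right)} = -32 + 4 \left(-2 + 6\right) = -32 + 4 \cdot 4 = -32 + 16 = -16$)
$D{\left(y \right)} = - 4 y$ ($D{\left(y \right)} = - 5 y + y = - 4 y$)
$A = - \frac{13}{3}$ ($A = 1 \left(-4\right) + \frac{1}{-3} = -4 - \frac{1}{3} = - \frac{13}{3} \approx -4.3333$)
$c{\left(d \right)} = - \frac{13}{3}$
$c{\left(D{\left(-2 \right)} \right)} s{\left(0 \right)} = \left(- \frac{13}{3}\right) \left(-16\right) = \frac{208}{3}$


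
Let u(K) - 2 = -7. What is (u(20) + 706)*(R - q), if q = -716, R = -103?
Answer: 429713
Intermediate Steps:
u(K) = -5 (u(K) = 2 - 7 = -5)
(u(20) + 706)*(R - q) = (-5 + 706)*(-103 - 1*(-716)) = 701*(-103 + 716) = 701*613 = 429713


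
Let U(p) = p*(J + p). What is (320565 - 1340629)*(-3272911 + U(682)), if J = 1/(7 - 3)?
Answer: 2863948517456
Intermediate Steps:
J = ¼ (J = 1/4 = ¼ ≈ 0.25000)
U(p) = p*(¼ + p)
(320565 - 1340629)*(-3272911 + U(682)) = (320565 - 1340629)*(-3272911 + 682*(¼ + 682)) = -1020064*(-3272911 + 682*(2729/4)) = -1020064*(-3272911 + 930589/2) = -1020064*(-5615233/2) = 2863948517456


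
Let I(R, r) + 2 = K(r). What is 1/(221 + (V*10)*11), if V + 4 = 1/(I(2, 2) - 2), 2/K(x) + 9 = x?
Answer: -3/734 ≈ -0.0040872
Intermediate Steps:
K(x) = 2/(-9 + x)
I(R, r) = -2 + 2/(-9 + r)
V = -127/30 (V = -4 + 1/(2*(10 - 1*2)/(-9 + 2) - 2) = -4 + 1/(2*(10 - 2)/(-7) - 2) = -4 + 1/(2*(-⅐)*8 - 2) = -4 + 1/(-16/7 - 2) = -4 + 1/(-30/7) = -4 - 7/30 = -127/30 ≈ -4.2333)
1/(221 + (V*10)*11) = 1/(221 - 127/30*10*11) = 1/(221 - 127/3*11) = 1/(221 - 1397/3) = 1/(-734/3) = -3/734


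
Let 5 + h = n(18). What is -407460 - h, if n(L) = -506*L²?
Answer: -243511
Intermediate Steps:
h = -163949 (h = -5 - 506*18² = -5 - 506*324 = -5 - 163944 = -163949)
-407460 - h = -407460 - 1*(-163949) = -407460 + 163949 = -243511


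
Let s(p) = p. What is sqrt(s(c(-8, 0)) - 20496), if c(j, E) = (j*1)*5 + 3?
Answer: I*sqrt(20533) ≈ 143.29*I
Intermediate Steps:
c(j, E) = 3 + 5*j (c(j, E) = j*5 + 3 = 5*j + 3 = 3 + 5*j)
sqrt(s(c(-8, 0)) - 20496) = sqrt((3 + 5*(-8)) - 20496) = sqrt((3 - 40) - 20496) = sqrt(-37 - 20496) = sqrt(-20533) = I*sqrt(20533)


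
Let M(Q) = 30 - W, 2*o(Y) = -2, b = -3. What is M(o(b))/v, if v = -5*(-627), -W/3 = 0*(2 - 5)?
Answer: 2/209 ≈ 0.0095694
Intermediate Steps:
W = 0 (W = -0*(2 - 5) = -0*(-3) = -3*0 = 0)
o(Y) = -1 (o(Y) = (1/2)*(-2) = -1)
v = 3135
M(Q) = 30 (M(Q) = 30 - 1*0 = 30 + 0 = 30)
M(o(b))/v = 30/3135 = 30*(1/3135) = 2/209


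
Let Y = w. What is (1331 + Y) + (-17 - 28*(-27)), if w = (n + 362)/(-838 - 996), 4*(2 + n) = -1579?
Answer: 15185659/7336 ≈ 2070.0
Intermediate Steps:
n = -1587/4 (n = -2 + (¼)*(-1579) = -2 - 1579/4 = -1587/4 ≈ -396.75)
w = 139/7336 (w = (-1587/4 + 362)/(-838 - 996) = -139/4/(-1834) = -139/4*(-1/1834) = 139/7336 ≈ 0.018948)
Y = 139/7336 ≈ 0.018948
(1331 + Y) + (-17 - 28*(-27)) = (1331 + 139/7336) + (-17 - 28*(-27)) = 9764355/7336 + (-17 + 756) = 9764355/7336 + 739 = 15185659/7336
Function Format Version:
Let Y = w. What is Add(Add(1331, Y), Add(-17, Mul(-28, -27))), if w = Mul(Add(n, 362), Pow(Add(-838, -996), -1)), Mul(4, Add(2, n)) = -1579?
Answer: Rational(15185659, 7336) ≈ 2070.0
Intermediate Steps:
n = Rational(-1587, 4) (n = Add(-2, Mul(Rational(1, 4), -1579)) = Add(-2, Rational(-1579, 4)) = Rational(-1587, 4) ≈ -396.75)
w = Rational(139, 7336) (w = Mul(Add(Rational(-1587, 4), 362), Pow(Add(-838, -996), -1)) = Mul(Rational(-139, 4), Pow(-1834, -1)) = Mul(Rational(-139, 4), Rational(-1, 1834)) = Rational(139, 7336) ≈ 0.018948)
Y = Rational(139, 7336) ≈ 0.018948
Add(Add(1331, Y), Add(-17, Mul(-28, -27))) = Add(Add(1331, Rational(139, 7336)), Add(-17, Mul(-28, -27))) = Add(Rational(9764355, 7336), Add(-17, 756)) = Add(Rational(9764355, 7336), 739) = Rational(15185659, 7336)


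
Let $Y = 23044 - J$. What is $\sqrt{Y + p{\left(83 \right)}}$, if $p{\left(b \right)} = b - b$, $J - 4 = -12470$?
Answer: $\sqrt{35510} \approx 188.44$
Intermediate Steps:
$J = -12466$ ($J = 4 - 12470 = -12466$)
$p{\left(b \right)} = 0$
$Y = 35510$ ($Y = 23044 - -12466 = 23044 + 12466 = 35510$)
$\sqrt{Y + p{\left(83 \right)}} = \sqrt{35510 + 0} = \sqrt{35510}$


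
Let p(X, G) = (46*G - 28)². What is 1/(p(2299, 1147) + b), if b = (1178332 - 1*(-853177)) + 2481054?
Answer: 1/2785387319 ≈ 3.5902e-10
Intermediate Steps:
p(X, G) = (-28 + 46*G)²
b = 4512563 (b = (1178332 + 853177) + 2481054 = 2031509 + 2481054 = 4512563)
1/(p(2299, 1147) + b) = 1/(4*(-14 + 23*1147)² + 4512563) = 1/(4*(-14 + 26381)² + 4512563) = 1/(4*26367² + 4512563) = 1/(4*695218689 + 4512563) = 1/(2780874756 + 4512563) = 1/2785387319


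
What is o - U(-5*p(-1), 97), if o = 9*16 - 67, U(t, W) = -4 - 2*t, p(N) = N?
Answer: 91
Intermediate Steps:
o = 77 (o = 144 - 67 = 77)
o - U(-5*p(-1), 97) = 77 - (-4 - (-10)*(-1)) = 77 - (-4 - 2*5) = 77 - (-4 - 10) = 77 - 1*(-14) = 77 + 14 = 91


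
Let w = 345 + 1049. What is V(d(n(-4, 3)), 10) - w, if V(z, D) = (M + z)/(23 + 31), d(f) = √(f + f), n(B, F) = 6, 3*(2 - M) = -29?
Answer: -225793/162 + √3/27 ≈ -1393.7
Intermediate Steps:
M = 35/3 (M = 2 - ⅓*(-29) = 2 + 29/3 = 35/3 ≈ 11.667)
d(f) = √2*√f (d(f) = √(2*f) = √2*√f)
V(z, D) = 35/162 + z/54 (V(z, D) = (35/3 + z)/(23 + 31) = (35/3 + z)/54 = (35/3 + z)*(1/54) = 35/162 + z/54)
w = 1394
V(d(n(-4, 3)), 10) - w = (35/162 + (√2*√6)/54) - 1*1394 = (35/162 + (2*√3)/54) - 1394 = (35/162 + √3/27) - 1394 = -225793/162 + √3/27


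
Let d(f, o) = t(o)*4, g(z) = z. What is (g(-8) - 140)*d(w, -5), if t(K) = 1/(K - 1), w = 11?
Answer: 296/3 ≈ 98.667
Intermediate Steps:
t(K) = 1/(-1 + K)
d(f, o) = 4/(-1 + o)
(g(-8) - 140)*d(w, -5) = (-8 - 140)*(4/(-1 - 5)) = -592/(-6) = -592*(-1)/6 = -148*(-⅔) = 296/3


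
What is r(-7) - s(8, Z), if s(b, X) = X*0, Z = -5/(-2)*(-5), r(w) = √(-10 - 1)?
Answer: I*√11 ≈ 3.3166*I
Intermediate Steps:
r(w) = I*√11 (r(w) = √(-11) = I*√11)
Z = -25/2 (Z = -5*(-½)*(-5) = (5/2)*(-5) = -25/2 ≈ -12.500)
s(b, X) = 0
r(-7) - s(8, Z) = I*√11 - 1*0 = I*√11 + 0 = I*√11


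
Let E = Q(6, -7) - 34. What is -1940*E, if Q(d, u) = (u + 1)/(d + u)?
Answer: 54320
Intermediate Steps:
Q(d, u) = (1 + u)/(d + u)
E = -28 (E = (1 - 7)/(6 - 7) - 34 = -6/(-1) - 34 = -1*(-6) - 34 = 6 - 34 = -28)
-1940*E = -1940*(-28) = -194*(-280) = 54320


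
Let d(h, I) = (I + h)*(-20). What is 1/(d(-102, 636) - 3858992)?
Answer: -1/3869672 ≈ -2.5842e-7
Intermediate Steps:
d(h, I) = -20*I - 20*h
1/(d(-102, 636) - 3858992) = 1/((-20*636 - 20*(-102)) - 3858992) = 1/((-12720 + 2040) - 3858992) = 1/(-10680 - 3858992) = 1/(-3869672) = -1/3869672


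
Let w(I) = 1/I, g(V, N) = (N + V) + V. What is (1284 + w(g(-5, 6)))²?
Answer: 26368225/16 ≈ 1.6480e+6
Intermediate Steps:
g(V, N) = N + 2*V
(1284 + w(g(-5, 6)))² = (1284 + 1/(6 + 2*(-5)))² = (1284 + 1/(6 - 10))² = (1284 + 1/(-4))² = (1284 - ¼)² = (5135/4)² = 26368225/16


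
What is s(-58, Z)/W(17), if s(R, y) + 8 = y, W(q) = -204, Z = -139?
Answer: 49/68 ≈ 0.72059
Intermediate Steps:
s(R, y) = -8 + y
s(-58, Z)/W(17) = (-8 - 139)/(-204) = -147*(-1/204) = 49/68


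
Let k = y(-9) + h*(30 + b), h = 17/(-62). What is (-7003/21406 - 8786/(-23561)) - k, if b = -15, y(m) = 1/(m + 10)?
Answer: 24692400671/7817374873 ≈ 3.1587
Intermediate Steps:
y(m) = 1/(10 + m)
h = -17/62 (h = 17*(-1/62) = -17/62 ≈ -0.27419)
k = -193/62 (k = 1/(10 - 9) - 17*(30 - 15)/62 = 1/1 - 17/62*15 = 1 - 255/62 = -193/62 ≈ -3.1129)
(-7003/21406 - 8786/(-23561)) - k = (-7003/21406 - 8786/(-23561)) - 1*(-193/62) = (-7003*1/21406 - 8786*(-1/23561)) + 193/62 = (-7003/21406 + 8786/23561) + 193/62 = 23075433/504346766 + 193/62 = 24692400671/7817374873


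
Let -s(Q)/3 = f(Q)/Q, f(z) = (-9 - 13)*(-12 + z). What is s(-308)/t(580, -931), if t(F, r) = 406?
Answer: 240/1421 ≈ 0.16890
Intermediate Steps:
f(z) = 264 - 22*z (f(z) = -22*(-12 + z) = 264 - 22*z)
s(Q) = -3*(264 - 22*Q)/Q
s(-308)/t(580, -931) = (66 - 792/(-308))/406 = (66 - 792*(-1/308))*(1/406) = (66 + 18/7)*(1/406) = (480/7)*(1/406) = 240/1421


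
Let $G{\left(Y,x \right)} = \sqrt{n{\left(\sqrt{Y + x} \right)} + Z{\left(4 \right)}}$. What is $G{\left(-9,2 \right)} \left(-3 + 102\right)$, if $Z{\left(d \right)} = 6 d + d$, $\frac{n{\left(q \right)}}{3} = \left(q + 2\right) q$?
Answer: $99 \sqrt{7 + 6 i \sqrt{7}} \approx 345.43 + 225.2 i$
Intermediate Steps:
$n{\left(q \right)} = 3 q \left(2 + q\right)$ ($n{\left(q \right)} = 3 \left(q + 2\right) q = 3 \left(2 + q\right) q = 3 q \left(2 + q\right)$)
$Z{\left(d \right)} = 7 d$
$G{\left(Y,x \right)} = \sqrt{28 + 3 \sqrt{Y + x} \left(2 + \sqrt{Y + x}\right)}$ ($G{\left(Y,x \right)} = \sqrt{3 \sqrt{Y + x} \left(2 + \sqrt{Y + x}\right) + 7 \cdot 4} = \sqrt{3 \sqrt{Y + x} \left(2 + \sqrt{Y + x}\right) + 28} = \sqrt{28 + 3 \sqrt{Y + x} \left(2 + \sqrt{Y + x}\right)}$)
$G{\left(-9,2 \right)} \left(-3 + 102\right) = \sqrt{28 + 3 \left(-9\right) + 3 \cdot 2 + 6 \sqrt{-9 + 2}} \left(-3 + 102\right) = \sqrt{28 - 27 + 6 + 6 \sqrt{-7}} \cdot 99 = \sqrt{28 - 27 + 6 + 6 i \sqrt{7}} \cdot 99 = \sqrt{7 + 6 i \sqrt{7}} \cdot 99 = 99 \sqrt{7 + 6 i \sqrt{7}}$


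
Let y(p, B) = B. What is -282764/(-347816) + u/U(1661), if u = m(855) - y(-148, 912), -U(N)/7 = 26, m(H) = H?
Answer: 636505/565201 ≈ 1.1262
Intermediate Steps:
U(N) = -182 (U(N) = -7*26 = -182)
u = -57 (u = 855 - 1*912 = 855 - 912 = -57)
-282764/(-347816) + u/U(1661) = -282764/(-347816) - 57/(-182) = -282764*(-1/347816) - 57*(-1/182) = 70691/86954 + 57/182 = 636505/565201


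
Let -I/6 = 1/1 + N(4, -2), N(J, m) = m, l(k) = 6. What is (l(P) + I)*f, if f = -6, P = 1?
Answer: -72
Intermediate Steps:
I = 6 (I = -6*(1/1 - 2) = -6*(1 - 2) = -6*(-1) = 6)
(l(P) + I)*f = (6 + 6)*(-6) = 12*(-6) = -72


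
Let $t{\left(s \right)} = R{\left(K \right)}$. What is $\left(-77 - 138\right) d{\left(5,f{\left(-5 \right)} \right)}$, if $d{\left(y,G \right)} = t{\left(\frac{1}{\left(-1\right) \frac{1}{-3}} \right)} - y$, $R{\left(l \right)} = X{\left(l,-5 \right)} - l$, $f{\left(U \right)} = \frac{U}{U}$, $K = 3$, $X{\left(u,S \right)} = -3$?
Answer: $2365$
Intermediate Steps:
$f{\left(U \right)} = 1$
$R{\left(l \right)} = -3 - l$
$t{\left(s \right)} = -6$ ($t{\left(s \right)} = -3 - 3 = -6$)
$d{\left(y,G \right)} = -6 - y$
$\left(-77 - 138\right) d{\left(5,f{\left(-5 \right)} \right)} = \left(-77 - 138\right) \left(-6 - 5\right) = - 215 \left(-6 - 5\right) = \left(-215\right) \left(-11\right) = 2365$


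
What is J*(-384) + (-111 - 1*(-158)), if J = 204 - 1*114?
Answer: -34513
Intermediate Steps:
J = 90 (J = 204 - 114 = 90)
J*(-384) + (-111 - 1*(-158)) = 90*(-384) + (-111 - 1*(-158)) = -34560 + (-111 + 158) = -34560 + 47 = -34513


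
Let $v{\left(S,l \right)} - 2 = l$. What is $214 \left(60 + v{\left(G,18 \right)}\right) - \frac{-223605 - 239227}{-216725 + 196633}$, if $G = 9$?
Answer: $\frac{85878052}{5023} \approx 17097.0$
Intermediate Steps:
$v{\left(S,l \right)} = 2 + l$
$214 \left(60 + v{\left(G,18 \right)}\right) - \frac{-223605 - 239227}{-216725 + 196633} = 214 \left(60 + \left(2 + 18\right)\right) - \frac{-223605 - 239227}{-216725 + 196633} = 214 \left(60 + 20\right) - - \frac{462832}{-20092} = 214 \cdot 80 - \left(-462832\right) \left(- \frac{1}{20092}\right) = 17120 - \frac{115708}{5023} = \frac{85878052}{5023}$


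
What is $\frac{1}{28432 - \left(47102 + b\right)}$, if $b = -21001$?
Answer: $\frac{1}{2331} \approx 0.000429$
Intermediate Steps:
$\frac{1}{28432 - \left(47102 + b\right)} = \frac{1}{28432 - 26101} = \frac{1}{2331}$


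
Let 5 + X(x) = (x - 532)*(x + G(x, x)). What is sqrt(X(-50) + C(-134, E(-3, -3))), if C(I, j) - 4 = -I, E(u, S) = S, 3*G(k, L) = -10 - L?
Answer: sqrt(21473) ≈ 146.54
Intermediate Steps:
G(k, L) = -10/3 - L/3 (G(k, L) = (-10 - L)/3 = -10/3 - L/3)
C(I, j) = 4 - I
X(x) = -5 + (-532 + x)*(-10/3 + 2*x/3) (X(x) = -5 + (x - 532)*(x + (-10/3 - x/3)) = -5 + (-532 + x)*(-10/3 + 2*x/3))
sqrt(X(-50) + C(-134, E(-3, -3))) = sqrt((5305/3 - 358*(-50) + (2/3)*(-50)**2) + (4 - 1*(-134))) = sqrt((5305/3 + 17900 + (2/3)*2500) + (4 + 134)) = sqrt((5305/3 + 17900 + 5000/3) + 138) = sqrt(21335 + 138) = sqrt(21473)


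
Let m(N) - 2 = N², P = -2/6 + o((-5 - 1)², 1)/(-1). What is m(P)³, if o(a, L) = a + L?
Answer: 1982331888328/729 ≈ 2.7192e+9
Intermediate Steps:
o(a, L) = L + a
P = -112/3 (P = -2/6 + (1 + (-5 - 1)²)/(-1) = -2*⅙ + (1 + (-6)²)*(-1) = -⅓ + (1 + 36)*(-1) = -⅓ + 37*(-1) = -⅓ - 37 = -112/3 ≈ -37.333)
m(N) = 2 + N²
m(P)³ = (2 + (-112/3)²)³ = (2 + 12544/9)³ = (12562/9)³ = 1982331888328/729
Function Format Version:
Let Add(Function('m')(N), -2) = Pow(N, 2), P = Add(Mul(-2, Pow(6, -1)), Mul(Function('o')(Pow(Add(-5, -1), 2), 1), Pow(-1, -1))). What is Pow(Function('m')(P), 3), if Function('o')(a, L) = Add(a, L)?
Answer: Rational(1982331888328, 729) ≈ 2.7192e+9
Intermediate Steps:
Function('o')(a, L) = Add(L, a)
P = Rational(-112, 3) (P = Add(Mul(-2, Pow(6, -1)), Mul(Add(1, Pow(Add(-5, -1), 2)), Pow(-1, -1))) = Add(Mul(-2, Rational(1, 6)), Mul(Add(1, Pow(-6, 2)), -1)) = Add(Rational(-1, 3), Mul(Add(1, 36), -1)) = Add(Rational(-1, 3), Mul(37, -1)) = Add(Rational(-1, 3), -37) = Rational(-112, 3) ≈ -37.333)
Function('m')(N) = Add(2, Pow(N, 2))
Pow(Function('m')(P), 3) = Pow(Add(2, Pow(Rational(-112, 3), 2)), 3) = Pow(Add(2, Rational(12544, 9)), 3) = Pow(Rational(12562, 9), 3) = Rational(1982331888328, 729)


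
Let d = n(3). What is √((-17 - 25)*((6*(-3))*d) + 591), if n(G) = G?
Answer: √2859 ≈ 53.470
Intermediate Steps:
d = 3
√((-17 - 25)*((6*(-3))*d) + 591) = √((-17 - 25)*((6*(-3))*3) + 591) = √(-(-756)*3 + 591) = √(-42*(-54) + 591) = √(2268 + 591) = √2859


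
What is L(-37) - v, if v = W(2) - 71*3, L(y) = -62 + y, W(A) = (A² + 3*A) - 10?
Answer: 114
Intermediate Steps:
W(A) = -10 + A² + 3*A
v = -213 (v = (-10 + 2² + 3*2) - 71*3 = (-10 + 4 + 6) - 213 = 0 - 213 = -213)
L(-37) - v = (-62 - 37) - 1*(-213) = -99 + 213 = 114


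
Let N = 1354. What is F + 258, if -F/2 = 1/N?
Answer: 174665/677 ≈ 258.00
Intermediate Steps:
F = -1/677 (F = -2/1354 = -2*1/1354 = -1/677 ≈ -0.0014771)
F + 258 = -1/677 + 258 = 174665/677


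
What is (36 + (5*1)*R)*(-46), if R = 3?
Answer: -2346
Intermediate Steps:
(36 + (5*1)*R)*(-46) = (36 + (5*1)*3)*(-46) = (36 + 5*3)*(-46) = (36 + 15)*(-46) = 51*(-46) = -2346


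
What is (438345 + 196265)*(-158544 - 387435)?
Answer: -346483733190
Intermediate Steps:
(438345 + 196265)*(-158544 - 387435) = 634610*(-545979) = -346483733190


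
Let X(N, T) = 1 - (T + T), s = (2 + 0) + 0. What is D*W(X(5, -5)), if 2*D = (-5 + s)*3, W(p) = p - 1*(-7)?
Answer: -81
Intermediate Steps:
s = 2 (s = 2 + 0 = 2)
X(N, T) = 1 - 2*T
W(p) = 7 + p (W(p) = p + 7 = 7 + p)
D = -9/2 (D = ((-5 + 2)*3)/2 = (-3*3)/2 = (½)*(-9) = -9/2 ≈ -4.5000)
D*W(X(5, -5)) = -9*(7 + (1 - 2*(-5)))/2 = -9*(7 + (1 + 10))/2 = -9*(7 + 11)/2 = -9/2*18 = -81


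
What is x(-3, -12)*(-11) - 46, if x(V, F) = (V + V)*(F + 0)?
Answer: -838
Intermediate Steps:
x(V, F) = 2*F*V (x(V, F) = (2*V)*F = 2*F*V)
x(-3, -12)*(-11) - 46 = (2*(-12)*(-3))*(-11) - 46 = 72*(-11) - 46 = -792 - 46 = -838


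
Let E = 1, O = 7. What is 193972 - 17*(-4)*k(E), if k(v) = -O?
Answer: 193496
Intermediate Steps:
k(v) = -7 (k(v) = -1*7 = -7)
193972 - 17*(-4)*k(E) = 193972 - 17*(-4)*(-7) = 193972 - (-68)*(-7) = 193972 - 1*476 = 193972 - 476 = 193496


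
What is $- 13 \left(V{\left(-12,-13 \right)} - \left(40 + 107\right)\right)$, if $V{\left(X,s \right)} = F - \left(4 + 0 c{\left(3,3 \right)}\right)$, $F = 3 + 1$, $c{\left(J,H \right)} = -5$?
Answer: $1911$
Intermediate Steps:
$F = 4$
$V{\left(X,s \right)} = 0$ ($V{\left(X,s \right)} = 4 + \left(0 \left(-5\right) - 4\right) = 4 + \left(0 - 4\right) = 4 - 4 = 0$)
$- 13 \left(V{\left(-12,-13 \right)} - \left(40 + 107\right)\right) = - 13 \left(0 - \left(40 + 107\right)\right) = - 13 \left(0 - 147\right) = \left(-13\right) \left(-147\right) = 1911$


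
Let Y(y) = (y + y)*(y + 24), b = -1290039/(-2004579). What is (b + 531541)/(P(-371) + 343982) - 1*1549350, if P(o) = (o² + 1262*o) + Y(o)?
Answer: -280447709474066824/181010142735 ≈ -1.5493e+6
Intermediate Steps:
b = 430013/668193 (b = -1290039*(-1/2004579) = 430013/668193 ≈ 0.64355)
Y(y) = 2*y*(24 + y) (Y(y) = (2*y)*(24 + y) = 2*y*(24 + y))
P(o) = o² + 1262*o + 2*o*(24 + o) (P(o) = (o² + 1262*o) + 2*o*(24 + o) = o² + 1262*o + 2*o*(24 + o))
(b + 531541)/(P(-371) + 343982) - 1*1549350 = (430013/668193 + 531541)/(-371*(1310 + 3*(-371)) + 343982) - 1*1549350 = 355172405426/(668193*(-371*(1310 - 1113) + 343982)) - 1549350 = 355172405426/(668193*(-371*197 + 343982)) - 1549350 = 355172405426/(668193*(-73087 + 343982)) - 1549350 = (355172405426/668193)/270895 - 1549350 = (355172405426/668193)*(1/270895) - 1549350 = 355172405426/181010142735 - 1549350 = -280447709474066824/181010142735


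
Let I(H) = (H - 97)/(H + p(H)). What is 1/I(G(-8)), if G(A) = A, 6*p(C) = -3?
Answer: 17/210 ≈ 0.080952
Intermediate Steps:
p(C) = -½ (p(C) = (⅙)*(-3) = -½)
I(H) = (-97 + H)/(-½ + H) (I(H) = (H - 97)/(H - ½) = (-97 + H)/(-½ + H))
1/I(G(-8)) = 1/(2*(-97 - 8)/(-1 + 2*(-8))) = 1/(2*(-105)/(-1 - 16)) = 1/(2*(-105)/(-17)) = 1/(2*(-1/17)*(-105)) = 1/(210/17) = 17/210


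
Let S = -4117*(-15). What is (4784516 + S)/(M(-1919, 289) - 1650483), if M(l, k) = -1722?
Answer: -4846271/1652205 ≈ -2.9332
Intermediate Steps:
S = 61755
(4784516 + S)/(M(-1919, 289) - 1650483) = (4784516 + 61755)/(-1722 - 1650483) = 4846271/(-1652205) = 4846271*(-1/1652205) = -4846271/1652205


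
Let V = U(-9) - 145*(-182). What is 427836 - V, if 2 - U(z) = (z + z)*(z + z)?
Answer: 401768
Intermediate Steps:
U(z) = 2 - 4*z² (U(z) = 2 - (z + z)*(z + z) = 2 - 2*z*2*z = 2 - 4*z²)
V = 26068 (V = (2 - 4*(-9)²) - 145*(-182) = (2 - 4*81) + 26390 = (2 - 324) + 26390 = -322 + 26390 = 26068)
427836 - V = 427836 - 1*26068 = 427836 - 26068 = 401768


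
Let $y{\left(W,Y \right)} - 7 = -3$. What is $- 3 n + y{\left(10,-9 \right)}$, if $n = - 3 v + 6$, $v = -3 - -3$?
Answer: $-14$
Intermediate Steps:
$v = 0$ ($v = -3 + 3 = 0$)
$y{\left(W,Y \right)} = 4$ ($y{\left(W,Y \right)} = 7 - 3 = 4$)
$n = 6$ ($n = \left(-3\right) 0 + 6 = 0 + 6 = 6$)
$- 3 n + y{\left(10,-9 \right)} = \left(-3\right) 6 + 4 = -18 + 4 = -14$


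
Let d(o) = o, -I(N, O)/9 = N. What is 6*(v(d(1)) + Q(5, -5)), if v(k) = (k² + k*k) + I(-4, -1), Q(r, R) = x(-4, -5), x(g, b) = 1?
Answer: 234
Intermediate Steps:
I(N, O) = -9*N
Q(r, R) = 1
v(k) = 36 + 2*k² (v(k) = (k² + k*k) - 9*(-4) = (k² + k²) + 36 = 2*k² + 36 = 36 + 2*k²)
6*(v(d(1)) + Q(5, -5)) = 6*((36 + 2*1²) + 1) = 6*((36 + 2*1) + 1) = 6*((36 + 2) + 1) = 6*(38 + 1) = 6*39 = 234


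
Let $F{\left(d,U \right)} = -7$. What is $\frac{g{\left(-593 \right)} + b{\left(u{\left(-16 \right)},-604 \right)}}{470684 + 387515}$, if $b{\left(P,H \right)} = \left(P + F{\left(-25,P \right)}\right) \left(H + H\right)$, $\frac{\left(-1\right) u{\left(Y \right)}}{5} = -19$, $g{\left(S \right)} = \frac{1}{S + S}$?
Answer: $- \frac{126076545}{1017824014} \approx -0.12387$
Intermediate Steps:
$g{\left(S \right)} = \frac{1}{2 S}$
$u{\left(Y \right)} = 95$ ($u{\left(Y \right)} = \left(-5\right) \left(-19\right) = 95$)
$b{\left(P,H \right)} = 2 H \left(-7 + P\right)$ ($b{\left(P,H \right)} = \left(P - 7\right) \left(H + H\right) = \left(-7 + P\right) 2 H = 2 H \left(-7 + P\right)$)
$\frac{g{\left(-593 \right)} + b{\left(u{\left(-16 \right)},-604 \right)}}{470684 + 387515} = \frac{\frac{1}{2 \left(-593\right)} + 2 \left(-604\right) \left(-7 + 95\right)}{470684 + 387515} = \frac{\frac{1}{2} \left(- \frac{1}{593}\right) + 2 \left(-604\right) 88}{858199} = \left(- \frac{1}{1186} - 106304\right) \frac{1}{858199} = \left(- \frac{126076545}{1186}\right) \frac{1}{858199} = - \frac{126076545}{1017824014}$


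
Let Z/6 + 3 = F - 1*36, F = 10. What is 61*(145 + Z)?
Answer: -1769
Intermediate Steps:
Z = -174 (Z = -18 + 6*(10 - 1*36) = -18 + 6*(10 - 36) = -18 + 6*(-26) = -18 - 156 = -174)
61*(145 + Z) = 61*(145 - 174) = 61*(-29) = -1769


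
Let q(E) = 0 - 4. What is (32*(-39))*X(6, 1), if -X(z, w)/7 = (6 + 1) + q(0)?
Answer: 26208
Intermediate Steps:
q(E) = -4
X(z, w) = -21 (X(z, w) = -7*((6 + 1) - 4) = -7*(7 - 4) = -7*3 = -21)
(32*(-39))*X(6, 1) = (32*(-39))*(-21) = -1248*(-21) = 26208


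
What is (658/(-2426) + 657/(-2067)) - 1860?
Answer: -1555000348/835757 ≈ -1860.6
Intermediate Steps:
(658/(-2426) + 657/(-2067)) - 1860 = (658*(-1/2426) + 657*(-1/2067)) - 1860 = (-329/1213 - 219/689) - 1860 = -492328/835757 - 1860 = -1555000348/835757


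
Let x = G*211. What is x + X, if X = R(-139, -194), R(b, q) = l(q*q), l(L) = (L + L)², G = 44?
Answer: 5665883268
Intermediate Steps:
l(L) = 4*L² (l(L) = (2*L)² = 4*L²)
R(b, q) = 4*q⁴ (R(b, q) = 4*(q*q)² = 4*(q²)² = 4*q⁴)
X = 5665873984 (X = 4*(-194)⁴ = 4*1416468496 = 5665873984)
x = 9284 (x = 44*211 = 9284)
x + X = 9284 + 5665873984 = 5665883268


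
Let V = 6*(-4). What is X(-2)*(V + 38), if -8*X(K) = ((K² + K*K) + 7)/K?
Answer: 105/8 ≈ 13.125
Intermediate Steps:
X(K) = -(7 + 2*K²)/(8*K) (X(K) = -((K² + K*K) + 7)/(8*K) = -((K² + K²) + 7)/(8*K) = -(2*K² + 7)/(8*K) = -(7 + 2*K²)/(8*K))
V = -24
X(-2)*(V + 38) = (-7/8/(-2) - ¼*(-2))*(-24 + 38) = (-7/8*(-½) + ½)*14 = (7/16 + ½)*14 = (15/16)*14 = 105/8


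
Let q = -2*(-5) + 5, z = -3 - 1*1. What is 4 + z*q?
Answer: -56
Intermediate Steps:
z = -4 (z = -3 - 1 = -4)
q = 15 (q = 10 + 5 = 15)
4 + z*q = 4 - 4*15 = 4 - 60 = -56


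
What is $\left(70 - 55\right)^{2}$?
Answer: $225$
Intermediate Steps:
$\left(70 - 55\right)^{2} = 15^{2} = 225$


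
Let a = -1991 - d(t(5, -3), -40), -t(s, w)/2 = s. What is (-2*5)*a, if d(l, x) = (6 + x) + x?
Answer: 19170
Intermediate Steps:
t(s, w) = -2*s
d(l, x) = 6 + 2*x
a = -1917 (a = -1991 - (6 + 2*(-40)) = -1991 - (6 - 80) = -1991 - 1*(-74) = -1991 + 74 = -1917)
(-2*5)*a = -2*5*(-1917) = -10*(-1917) = 19170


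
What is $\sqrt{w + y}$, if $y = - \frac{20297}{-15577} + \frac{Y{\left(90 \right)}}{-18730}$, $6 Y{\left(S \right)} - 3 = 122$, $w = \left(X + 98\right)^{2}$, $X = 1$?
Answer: $\frac{\sqrt{300381906521350657437}}{175054326} \approx 99.007$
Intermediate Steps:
$w = 9801$ ($w = \left(1 + 98\right)^{2} = 99^{2} = 9801$)
$Y{\left(S \right)} = \frac{125}{6}$ ($Y{\left(S \right)} = \frac{1}{2} + \frac{1}{6} \cdot 122 = \frac{1}{2} + \frac{61}{3} = \frac{125}{6}$)
$y = \frac{455805947}{350108652}$ ($y = - \frac{20297}{-15577} + \frac{125}{6 \left(-18730\right)} = \left(-20297\right) \left(- \frac{1}{15577}\right) + \frac{125}{6} \left(- \frac{1}{18730}\right) = \frac{20297}{15577} - \frac{25}{22476} = \frac{455805947}{350108652} \approx 1.3019$)
$\sqrt{w + y} = \sqrt{9801 + \frac{455805947}{350108652}} = \sqrt{\frac{3431870704199}{350108652}} = \frac{\sqrt{300381906521350657437}}{175054326}$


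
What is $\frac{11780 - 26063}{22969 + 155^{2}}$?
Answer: $- \frac{14283}{46994} \approx -0.30393$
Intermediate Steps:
$\frac{11780 - 26063}{22969 + 155^{2}} = - \frac{14283}{22969 + 24025} = - \frac{14283}{46994}$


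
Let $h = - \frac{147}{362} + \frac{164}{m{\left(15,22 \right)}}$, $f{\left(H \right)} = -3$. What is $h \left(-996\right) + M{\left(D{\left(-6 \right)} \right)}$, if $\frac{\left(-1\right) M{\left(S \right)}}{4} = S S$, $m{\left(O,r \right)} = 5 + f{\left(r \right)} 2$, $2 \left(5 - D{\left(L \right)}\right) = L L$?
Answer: $\frac{29516114}{181} \approx 1.6307 \cdot 10^{5}$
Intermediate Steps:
$D{\left(L \right)} = 5 - \frac{L^{2}}{2}$ ($D{\left(L \right)} = 5 - \frac{L L}{2} = 5 - \frac{L^{2}}{2}$)
$m{\left(O,r \right)} = -1$ ($m{\left(O,r \right)} = 5 - 6 = -1$)
$h = - \frac{59515}{362}$ ($h = - \frac{147}{362} + \frac{164}{-1} = \left(-147\right) \frac{1}{362} + 164 \left(-1\right) = - \frac{147}{362} - 164 = - \frac{59515}{362} \approx -164.41$)
$M{\left(S \right)} = - 4 S^{2}$ ($M{\left(S \right)} = - 4 S S = - 4 S^{2}$)
$h \left(-996\right) + M{\left(D{\left(-6 \right)} \right)} = \left(- \frac{59515}{362}\right) \left(-996\right) - 4 \left(5 - \frac{\left(-6\right)^{2}}{2}\right)^{2} = \frac{29638470}{181} - 4 \left(5 - 18\right)^{2} = \frac{29638470}{181} - 4 \left(-13\right)^{2} = \frac{29638470}{181} - 676 = \frac{29516114}{181}$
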